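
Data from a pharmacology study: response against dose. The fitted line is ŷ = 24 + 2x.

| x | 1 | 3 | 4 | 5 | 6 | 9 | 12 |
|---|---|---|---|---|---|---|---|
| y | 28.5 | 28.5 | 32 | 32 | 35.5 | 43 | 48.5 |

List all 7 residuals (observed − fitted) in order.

x=1: ŷ = 24 + 2·1 = 26; r = 28.5 − 26 = 2.5
x=3: ŷ = 24 + 2·3 = 30; r = 28.5 − 30 = -1.5
x=4: ŷ = 24 + 2·4 = 32; r = 32 − 32 = 0
x=5: ŷ = 24 + 2·5 = 34; r = 32 − 34 = -2
x=6: ŷ = 24 + 2·6 = 36; r = 35.5 − 36 = -0.5
x=9: ŷ = 24 + 2·9 = 42; r = 43 − 42 = 1
x=12: ŷ = 24 + 2·12 = 48; r = 48.5 − 48 = 0.5

2.5, -1.5, 0, -2, -0.5, 1, 0.5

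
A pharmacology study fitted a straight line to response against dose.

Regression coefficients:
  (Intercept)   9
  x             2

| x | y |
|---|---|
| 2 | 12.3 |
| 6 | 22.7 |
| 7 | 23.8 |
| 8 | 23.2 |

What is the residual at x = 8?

e = -1.8

ŷ = 9 + 2·8 = 25
e = 23.2 − 25 = -1.8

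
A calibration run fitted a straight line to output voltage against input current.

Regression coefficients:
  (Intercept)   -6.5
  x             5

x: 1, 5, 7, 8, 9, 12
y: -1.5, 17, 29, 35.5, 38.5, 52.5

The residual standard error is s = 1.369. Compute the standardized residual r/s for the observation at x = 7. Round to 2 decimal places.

ŷ = -6.5 + 5·7 = 28.5
r = 29 − 28.5 = 0.5
r/s = 0.5 / 1.369 = 0.37

0.37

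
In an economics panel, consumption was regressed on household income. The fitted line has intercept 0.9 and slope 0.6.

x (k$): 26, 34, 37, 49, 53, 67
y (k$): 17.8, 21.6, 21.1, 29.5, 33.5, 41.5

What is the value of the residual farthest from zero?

x=26: ŷ = 0.9 + 0.6·26 = 16.5; r = 17.8 − 16.5 = 1.3
x=34: ŷ = 0.9 + 0.6·34 = 21.3; r = 21.6 − 21.3 = 0.3
x=37: ŷ = 0.9 + 0.6·37 = 23.1; r = 21.1 − 23.1 = -2
x=49: ŷ = 0.9 + 0.6·49 = 30.3; r = 29.5 − 30.3 = -0.8
x=53: ŷ = 0.9 + 0.6·53 = 32.7; r = 33.5 − 32.7 = 0.8
x=67: ŷ = 0.9 + 0.6·67 = 41.1; r = 41.5 − 41.1 = 0.4
Largest |r| is 2 at x = 37, residual -2.

r = -2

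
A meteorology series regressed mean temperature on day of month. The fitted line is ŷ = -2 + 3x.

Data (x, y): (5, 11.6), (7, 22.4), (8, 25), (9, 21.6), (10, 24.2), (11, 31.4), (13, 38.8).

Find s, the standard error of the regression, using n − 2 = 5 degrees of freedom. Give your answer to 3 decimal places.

x=5: ŷ = -2 + 3·5 = 13; e = 11.6 − 13 = -1.4
x=7: ŷ = -2 + 3·7 = 19; e = 22.4 − 19 = 3.4
x=8: ŷ = -2 + 3·8 = 22; e = 25 − 22 = 3
x=9: ŷ = -2 + 3·9 = 25; e = 21.6 − 25 = -3.4
x=10: ŷ = -2 + 3·10 = 28; e = 24.2 − 28 = -3.8
x=11: ŷ = -2 + 3·11 = 31; e = 31.4 − 31 = 0.4
x=13: ŷ = -2 + 3·13 = 37; e = 38.8 − 37 = 1.8
SSE = 1.96 + 11.56 + 9 + 11.56 + 14.44 + 0.16 + 3.24 = 51.92
s = √(51.92/5) = √10.384 ≈ 3.222

s = 3.222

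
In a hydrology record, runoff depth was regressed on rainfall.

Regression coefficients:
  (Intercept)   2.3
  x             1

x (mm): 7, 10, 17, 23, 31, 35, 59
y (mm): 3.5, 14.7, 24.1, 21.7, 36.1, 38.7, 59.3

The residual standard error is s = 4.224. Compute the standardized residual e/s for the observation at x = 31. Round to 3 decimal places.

0.663

ŷ = 2.3 + 31 = 33.3
e = 36.1 − 33.3 = 2.8
e/s = 2.8 / 4.224 = 0.663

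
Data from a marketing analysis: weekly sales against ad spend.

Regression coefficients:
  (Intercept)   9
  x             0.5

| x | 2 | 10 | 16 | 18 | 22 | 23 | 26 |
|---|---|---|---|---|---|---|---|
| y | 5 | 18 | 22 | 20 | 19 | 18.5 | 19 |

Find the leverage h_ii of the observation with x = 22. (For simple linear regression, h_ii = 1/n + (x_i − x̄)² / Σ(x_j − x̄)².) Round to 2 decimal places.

h = 0.21

x̄ = (2 + 10 + 16 + 18 + 22 + 23 + 26)/7 = 16.7143
Σ(x − x̄)² = 216.51 + 45.0816 + 0.510204 + 1.65306 + 27.9388 + 39.5102 + 86.2245 = 417.429
h = 1/7 + (5.28571)²/417.429 = 0.142857 + 0.0669307 = 0.21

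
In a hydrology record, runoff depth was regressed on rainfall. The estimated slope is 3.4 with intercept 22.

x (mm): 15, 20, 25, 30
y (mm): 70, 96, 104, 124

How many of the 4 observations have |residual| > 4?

1

x=15: ŷ = 22 + 3.4·15 = 73; e = 70 − 73 = -3
x=20: ŷ = 22 + 3.4·20 = 90; e = 96 − 90 = 6
x=25: ŷ = 22 + 3.4·25 = 107; e = 104 − 107 = -3
x=30: ŷ = 22 + 3.4·30 = 124; e = 124 − 124 = 0
|e| > 4: x=20 (|e|=6) → 1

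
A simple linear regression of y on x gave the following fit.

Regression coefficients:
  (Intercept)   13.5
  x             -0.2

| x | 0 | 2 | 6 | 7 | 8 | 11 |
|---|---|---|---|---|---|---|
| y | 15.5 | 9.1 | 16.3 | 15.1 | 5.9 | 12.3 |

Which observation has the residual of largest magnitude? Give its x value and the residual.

x=0: ŷ = 13.5 − 0.2·0 = 13.5; e = 15.5 − 13.5 = 2
x=2: ŷ = 13.5 − 0.2·2 = 13.1; e = 9.1 − 13.1 = -4
x=6: ŷ = 13.5 − 0.2·6 = 12.3; e = 16.3 − 12.3 = 4
x=7: ŷ = 13.5 − 0.2·7 = 12.1; e = 15.1 − 12.1 = 3
x=8: ŷ = 13.5 − 0.2·8 = 11.9; e = 5.9 − 11.9 = -6
x=11: ŷ = 13.5 − 0.2·11 = 11.3; e = 12.3 − 11.3 = 1
Largest |e| is 6 at x = 8, residual -6.

x = 8, e = -6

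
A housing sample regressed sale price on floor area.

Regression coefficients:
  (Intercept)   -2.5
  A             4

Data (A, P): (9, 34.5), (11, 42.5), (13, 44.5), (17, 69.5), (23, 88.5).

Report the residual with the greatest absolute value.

A=9: P̂ = -2.5 + 4·9 = 33.5; e = 34.5 − 33.5 = 1
A=11: P̂ = -2.5 + 4·11 = 41.5; e = 42.5 − 41.5 = 1
A=13: P̂ = -2.5 + 4·13 = 49.5; e = 44.5 − 49.5 = -5
A=17: P̂ = -2.5 + 4·17 = 65.5; e = 69.5 − 65.5 = 4
A=23: P̂ = -2.5 + 4·23 = 89.5; e = 88.5 − 89.5 = -1
Largest |e| is 5 at A = 13, residual -5.

e = -5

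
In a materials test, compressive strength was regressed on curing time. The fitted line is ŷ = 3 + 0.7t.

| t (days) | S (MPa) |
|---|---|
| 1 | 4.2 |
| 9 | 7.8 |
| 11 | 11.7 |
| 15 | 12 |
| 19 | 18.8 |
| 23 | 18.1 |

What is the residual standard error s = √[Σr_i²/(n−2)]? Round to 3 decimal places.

s = 1.803

t=1: ŷ = 3 + 0.7·1 = 3.7; r = 4.2 − 3.7 = 0.5
t=9: ŷ = 3 + 0.7·9 = 9.3; r = 7.8 − 9.3 = -1.5
t=11: ŷ = 3 + 0.7·11 = 10.7; r = 11.7 − 10.7 = 1
t=15: ŷ = 3 + 0.7·15 = 13.5; r = 12 − 13.5 = -1.5
t=19: ŷ = 3 + 0.7·19 = 16.3; r = 18.8 − 16.3 = 2.5
t=23: ŷ = 3 + 0.7·23 = 19.1; r = 18.1 − 19.1 = -1
SSE = 0.25 + 2.25 + 1 + 2.25 + 6.25 + 1 = 13
s = √(13/4) = √3.25 ≈ 1.803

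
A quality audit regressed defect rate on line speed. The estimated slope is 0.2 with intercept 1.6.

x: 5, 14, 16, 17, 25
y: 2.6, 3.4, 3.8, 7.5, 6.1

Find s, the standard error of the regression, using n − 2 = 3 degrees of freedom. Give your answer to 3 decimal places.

s = 1.683

x=5: ŷ = 1.6 + 0.2·5 = 2.6; e = 2.6 − 2.6 = 0
x=14: ŷ = 1.6 + 0.2·14 = 4.4; e = 3.4 − 4.4 = -1
x=16: ŷ = 1.6 + 0.2·16 = 4.8; e = 3.8 − 4.8 = -1
x=17: ŷ = 1.6 + 0.2·17 = 5; e = 7.5 − 5 = 2.5
x=25: ŷ = 1.6 + 0.2·25 = 6.6; e = 6.1 − 6.6 = -0.5
SSE = 0 + 1 + 1 + 6.25 + 0.25 = 8.5
s = √(8.5/3) = √2.83333 ≈ 1.683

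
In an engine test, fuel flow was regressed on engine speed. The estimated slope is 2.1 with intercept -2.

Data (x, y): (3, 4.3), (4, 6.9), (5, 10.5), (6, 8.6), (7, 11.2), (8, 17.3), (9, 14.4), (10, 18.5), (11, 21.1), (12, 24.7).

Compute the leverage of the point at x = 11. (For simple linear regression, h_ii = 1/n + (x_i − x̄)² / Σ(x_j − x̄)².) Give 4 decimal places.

x̄ = (3 + 4 + 5 + 6 + 7 + 8 + 9 + 10 + 11 + 12)/10 = 7.5
Σ(x − x̄)² = 20.25 + 12.25 + 6.25 + 2.25 + 0.25 + 0.25 + 2.25 + 6.25 + 12.25 + 20.25 = 82.5
h = 1/10 + (3.5)²/82.5 = 0.1 + 0.148485 = 0.2485

h = 0.2485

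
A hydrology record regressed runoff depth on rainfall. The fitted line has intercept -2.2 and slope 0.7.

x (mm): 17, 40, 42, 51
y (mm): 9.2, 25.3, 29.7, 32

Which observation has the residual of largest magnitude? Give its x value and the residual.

x = 42, r = 2.5

x=17: ŷ = -2.2 + 0.7·17 = 9.7; r = 9.2 − 9.7 = -0.5
x=40: ŷ = -2.2 + 0.7·40 = 25.8; r = 25.3 − 25.8 = -0.5
x=42: ŷ = -2.2 + 0.7·42 = 27.2; r = 29.7 − 27.2 = 2.5
x=51: ŷ = -2.2 + 0.7·51 = 33.5; r = 32 − 33.5 = -1.5
Largest |r| is 2.5 at x = 42, residual 2.5.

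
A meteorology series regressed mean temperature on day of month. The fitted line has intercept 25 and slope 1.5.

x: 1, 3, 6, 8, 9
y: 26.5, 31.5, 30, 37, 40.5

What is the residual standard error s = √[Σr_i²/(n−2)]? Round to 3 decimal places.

s = 2.828

x=1: ŷ = 25 + 1.5·1 = 26.5; r = 26.5 − 26.5 = 0
x=3: ŷ = 25 + 1.5·3 = 29.5; r = 31.5 − 29.5 = 2
x=6: ŷ = 25 + 1.5·6 = 34; r = 30 − 34 = -4
x=8: ŷ = 25 + 1.5·8 = 37; r = 37 − 37 = 0
x=9: ŷ = 25 + 1.5·9 = 38.5; r = 40.5 − 38.5 = 2
SSE = 0 + 4 + 16 + 0 + 4 = 24
s = √(24/3) = √8 ≈ 2.828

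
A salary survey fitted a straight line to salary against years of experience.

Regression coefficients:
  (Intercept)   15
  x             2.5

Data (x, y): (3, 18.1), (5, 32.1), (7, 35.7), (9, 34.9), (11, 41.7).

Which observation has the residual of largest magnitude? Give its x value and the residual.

x=3: ŷ = 15 + 2.5·3 = 22.5; e = 18.1 − 22.5 = -4.4
x=5: ŷ = 15 + 2.5·5 = 27.5; e = 32.1 − 27.5 = 4.6
x=7: ŷ = 15 + 2.5·7 = 32.5; e = 35.7 − 32.5 = 3.2
x=9: ŷ = 15 + 2.5·9 = 37.5; e = 34.9 − 37.5 = -2.6
x=11: ŷ = 15 + 2.5·11 = 42.5; e = 41.7 − 42.5 = -0.8
Largest |e| is 4.6 at x = 5, residual 4.6.

x = 5, e = 4.6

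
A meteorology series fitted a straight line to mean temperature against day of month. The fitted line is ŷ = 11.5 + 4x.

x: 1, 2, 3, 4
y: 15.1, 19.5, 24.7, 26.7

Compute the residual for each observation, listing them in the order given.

-0.4, 0, 1.2, -0.8

x=1: ŷ = 11.5 + 4·1 = 15.5; e = 15.1 − 15.5 = -0.4
x=2: ŷ = 11.5 + 4·2 = 19.5; e = 19.5 − 19.5 = 0
x=3: ŷ = 11.5 + 4·3 = 23.5; e = 24.7 − 23.5 = 1.2
x=4: ŷ = 11.5 + 4·4 = 27.5; e = 26.7 − 27.5 = -0.8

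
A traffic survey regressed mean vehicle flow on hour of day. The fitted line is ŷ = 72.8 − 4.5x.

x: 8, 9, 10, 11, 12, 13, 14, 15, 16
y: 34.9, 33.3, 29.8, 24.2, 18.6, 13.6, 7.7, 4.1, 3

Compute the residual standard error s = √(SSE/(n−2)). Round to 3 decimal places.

x=8: ŷ = 72.8 − 4.5·8 = 36.8; e = 34.9 − 36.8 = -1.9
x=9: ŷ = 72.8 − 4.5·9 = 32.3; e = 33.3 − 32.3 = 1
x=10: ŷ = 72.8 − 4.5·10 = 27.8; e = 29.8 − 27.8 = 2
x=11: ŷ = 72.8 − 4.5·11 = 23.3; e = 24.2 − 23.3 = 0.9
x=12: ŷ = 72.8 − 4.5·12 = 18.8; e = 18.6 − 18.8 = -0.2
x=13: ŷ = 72.8 − 4.5·13 = 14.3; e = 13.6 − 14.3 = -0.7
x=14: ŷ = 72.8 − 4.5·14 = 9.8; e = 7.7 − 9.8 = -2.1
x=15: ŷ = 72.8 − 4.5·15 = 5.3; e = 4.1 − 5.3 = -1.2
x=16: ŷ = 72.8 − 4.5·16 = 0.8; e = 3 − 0.8 = 2.2
SSE = 3.61 + 1 + 4 + 0.81 + 0.04 + 0.49 + 4.41 + 1.44 + 4.84 = 20.64
s = √(20.64/7) = √2.94857 ≈ 1.717

s = 1.717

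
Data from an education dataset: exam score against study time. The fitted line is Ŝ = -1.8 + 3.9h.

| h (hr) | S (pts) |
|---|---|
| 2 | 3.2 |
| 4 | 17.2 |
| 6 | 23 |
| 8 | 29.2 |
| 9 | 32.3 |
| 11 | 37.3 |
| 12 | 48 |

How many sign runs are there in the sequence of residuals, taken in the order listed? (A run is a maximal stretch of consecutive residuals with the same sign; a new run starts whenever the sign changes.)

4 runs

h=2: Ŝ = -1.8 + 3.9·2 = 6; r = 3.2 − 6 = -2.8
h=4: Ŝ = -1.8 + 3.9·4 = 13.8; r = 17.2 − 13.8 = 3.4
h=6: Ŝ = -1.8 + 3.9·6 = 21.6; r = 23 − 21.6 = 1.4
h=8: Ŝ = -1.8 + 3.9·8 = 29.4; r = 29.2 − 29.4 = -0.2
h=9: Ŝ = -1.8 + 3.9·9 = 33.3; r = 32.3 − 33.3 = -1
h=11: Ŝ = -1.8 + 3.9·11 = 41.1; r = 37.3 − 41.1 = -3.8
h=12: Ŝ = -1.8 + 3.9·12 = 45; r = 48 − 45 = 3
Signs: − + + − − − +
Runs: −×1, +×2, −×3, +×1 → 4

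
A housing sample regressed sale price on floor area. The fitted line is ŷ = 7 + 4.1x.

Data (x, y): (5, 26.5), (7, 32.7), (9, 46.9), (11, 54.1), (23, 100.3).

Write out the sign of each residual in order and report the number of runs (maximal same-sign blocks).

x=5: ŷ = 7 + 4.1·5 = 27.5; e = 26.5 − 27.5 = -1
x=7: ŷ = 7 + 4.1·7 = 35.7; e = 32.7 − 35.7 = -3
x=9: ŷ = 7 + 4.1·9 = 43.9; e = 46.9 − 43.9 = 3
x=11: ŷ = 7 + 4.1·11 = 52.1; e = 54.1 − 52.1 = 2
x=23: ŷ = 7 + 4.1·23 = 101.3; e = 100.3 − 101.3 = -1
Signs: − − + + −
Runs: −×2, +×2, −×1 → 3

3 runs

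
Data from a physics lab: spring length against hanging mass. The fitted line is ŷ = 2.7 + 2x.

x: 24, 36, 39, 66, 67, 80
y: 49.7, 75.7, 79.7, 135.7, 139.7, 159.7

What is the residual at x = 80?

e = -3

ŷ = 2.7 + 2·80 = 162.7
e = 159.7 − 162.7 = -3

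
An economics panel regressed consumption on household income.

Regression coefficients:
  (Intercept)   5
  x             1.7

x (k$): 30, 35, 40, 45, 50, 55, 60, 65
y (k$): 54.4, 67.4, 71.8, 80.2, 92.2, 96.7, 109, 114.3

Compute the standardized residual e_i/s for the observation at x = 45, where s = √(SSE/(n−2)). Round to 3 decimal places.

-0.606

x=30: ŷ = 5 + 1.7·30 = 56; e = 54.4 − 56 = -1.6
x=35: ŷ = 5 + 1.7·35 = 64.5; e = 67.4 − 64.5 = 2.9
x=40: ŷ = 5 + 1.7·40 = 73; e = 71.8 − 73 = -1.2
x=45: ŷ = 5 + 1.7·45 = 81.5; e = 80.2 − 81.5 = -1.3
x=50: ŷ = 5 + 1.7·50 = 90; e = 92.2 − 90 = 2.2
x=55: ŷ = 5 + 1.7·55 = 98.5; e = 96.7 − 98.5 = -1.8
x=60: ŷ = 5 + 1.7·60 = 107; e = 109 − 107 = 2
x=65: ŷ = 5 + 1.7·65 = 115.5; e = 114.3 − 115.5 = -1.2
SSE = 2.56 + 8.41 + 1.44 + 1.69 + 4.84 + 3.24 + 4 + 1.44 = 27.62
s = √(27.62/6) = 2.14554
e/s = -1.3 / 2.14554 = -0.606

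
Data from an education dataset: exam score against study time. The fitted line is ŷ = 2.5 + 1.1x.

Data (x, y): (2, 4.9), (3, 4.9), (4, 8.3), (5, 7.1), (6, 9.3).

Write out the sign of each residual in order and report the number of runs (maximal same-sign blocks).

x=2: ŷ = 2.5 + 1.1·2 = 4.7; r = 4.9 − 4.7 = 0.2
x=3: ŷ = 2.5 + 1.1·3 = 5.8; r = 4.9 − 5.8 = -0.9
x=4: ŷ = 2.5 + 1.1·4 = 6.9; r = 8.3 − 6.9 = 1.4
x=5: ŷ = 2.5 + 1.1·5 = 8; r = 7.1 − 8 = -0.9
x=6: ŷ = 2.5 + 1.1·6 = 9.1; r = 9.3 − 9.1 = 0.2
Signs: + − + − +
Runs: +×1, −×1, +×1, −×1, +×1 → 5

5 runs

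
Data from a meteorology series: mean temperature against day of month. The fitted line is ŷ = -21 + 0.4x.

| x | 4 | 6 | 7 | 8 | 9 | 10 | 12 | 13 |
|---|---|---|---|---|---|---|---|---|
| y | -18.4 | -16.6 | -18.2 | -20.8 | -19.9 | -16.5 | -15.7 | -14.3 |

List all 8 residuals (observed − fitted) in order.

1, 2, 0, -3, -2.5, 0.5, 0.5, 1.5

x=4: ŷ = -21 + 0.4·4 = -19.4; e = -18.4 − (-19.4) = 1
x=6: ŷ = -21 + 0.4·6 = -18.6; e = -16.6 − (-18.6) = 2
x=7: ŷ = -21 + 0.4·7 = -18.2; e = -18.2 − (-18.2) = 0
x=8: ŷ = -21 + 0.4·8 = -17.8; e = -20.8 − (-17.8) = -3
x=9: ŷ = -21 + 0.4·9 = -17.4; e = -19.9 − (-17.4) = -2.5
x=10: ŷ = -21 + 0.4·10 = -17; e = -16.5 − (-17) = 0.5
x=12: ŷ = -21 + 0.4·12 = -16.2; e = -15.7 − (-16.2) = 0.5
x=13: ŷ = -21 + 0.4·13 = -15.8; e = -14.3 − (-15.8) = 1.5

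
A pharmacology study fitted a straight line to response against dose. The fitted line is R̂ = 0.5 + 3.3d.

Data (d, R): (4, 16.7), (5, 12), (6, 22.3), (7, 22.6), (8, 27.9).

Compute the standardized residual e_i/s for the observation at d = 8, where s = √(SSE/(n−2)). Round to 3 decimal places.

0.274

d=4: R̂ = 0.5 + 3.3·4 = 13.7; e = 16.7 − 13.7 = 3
d=5: R̂ = 0.5 + 3.3·5 = 17; e = 12 − 17 = -5
d=6: R̂ = 0.5 + 3.3·6 = 20.3; e = 22.3 − 20.3 = 2
d=7: R̂ = 0.5 + 3.3·7 = 23.6; e = 22.6 − 23.6 = -1
d=8: R̂ = 0.5 + 3.3·8 = 26.9; e = 27.9 − 26.9 = 1
SSE = 9 + 25 + 4 + 1 + 1 = 40
s = √(40/3) = 3.65148
e/s = 1 / 3.65148 = 0.274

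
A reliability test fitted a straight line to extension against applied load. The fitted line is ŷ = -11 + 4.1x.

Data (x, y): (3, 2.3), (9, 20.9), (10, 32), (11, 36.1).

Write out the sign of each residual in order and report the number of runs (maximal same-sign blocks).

3 runs

x=3: ŷ = -11 + 4.1·3 = 1.3; e = 2.3 − 1.3 = 1
x=9: ŷ = -11 + 4.1·9 = 25.9; e = 20.9 − 25.9 = -5
x=10: ŷ = -11 + 4.1·10 = 30; e = 32 − 30 = 2
x=11: ŷ = -11 + 4.1·11 = 34.1; e = 36.1 − 34.1 = 2
Signs: + − + +
Runs: +×1, −×1, +×2 → 3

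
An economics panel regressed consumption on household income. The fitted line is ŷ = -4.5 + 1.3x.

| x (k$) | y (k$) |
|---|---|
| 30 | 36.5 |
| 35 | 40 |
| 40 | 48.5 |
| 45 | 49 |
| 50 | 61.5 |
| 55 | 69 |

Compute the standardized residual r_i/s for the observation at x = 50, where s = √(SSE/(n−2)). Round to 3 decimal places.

x=30: ŷ = -4.5 + 1.3·30 = 34.5; r = 36.5 − 34.5 = 2
x=35: ŷ = -4.5 + 1.3·35 = 41; r = 40 − 41 = -1
x=40: ŷ = -4.5 + 1.3·40 = 47.5; r = 48.5 − 47.5 = 1
x=45: ŷ = -4.5 + 1.3·45 = 54; r = 49 − 54 = -5
x=50: ŷ = -4.5 + 1.3·50 = 60.5; r = 61.5 − 60.5 = 1
x=55: ŷ = -4.5 + 1.3·55 = 67; r = 69 − 67 = 2
SSE = 4 + 1 + 1 + 25 + 1 + 4 = 36
s = √(36/4) = 3
r/s = 1 / 3 = 0.333

0.333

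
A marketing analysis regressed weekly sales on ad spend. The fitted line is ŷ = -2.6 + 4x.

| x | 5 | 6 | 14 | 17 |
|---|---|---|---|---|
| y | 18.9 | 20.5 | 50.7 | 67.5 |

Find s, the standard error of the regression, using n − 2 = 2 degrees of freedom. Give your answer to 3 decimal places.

s = 2.717

x=5: ŷ = -2.6 + 4·5 = 17.4; e = 18.9 − 17.4 = 1.5
x=6: ŷ = -2.6 + 4·6 = 21.4; e = 20.5 − 21.4 = -0.9
x=14: ŷ = -2.6 + 4·14 = 53.4; e = 50.7 − 53.4 = -2.7
x=17: ŷ = -2.6 + 4·17 = 65.4; e = 67.5 − 65.4 = 2.1
SSE = 2.25 + 0.81 + 7.29 + 4.41 = 14.76
s = √(14.76/2) = √7.38 ≈ 2.717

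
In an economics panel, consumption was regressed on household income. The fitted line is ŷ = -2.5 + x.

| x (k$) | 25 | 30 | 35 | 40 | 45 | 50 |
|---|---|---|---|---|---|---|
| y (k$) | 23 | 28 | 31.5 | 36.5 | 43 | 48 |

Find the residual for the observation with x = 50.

ŷ = -2.5 + 50 = 47.5
r = 48 − 47.5 = 0.5

r = 0.5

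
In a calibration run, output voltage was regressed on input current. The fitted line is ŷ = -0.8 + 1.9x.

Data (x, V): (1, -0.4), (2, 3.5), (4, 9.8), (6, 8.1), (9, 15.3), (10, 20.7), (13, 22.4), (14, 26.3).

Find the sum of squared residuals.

SSE = 27.5

x=1: ŷ = -0.8 + 1.9·1 = 1.1; e = -0.4 − 1.1 = -1.5
x=2: ŷ = -0.8 + 1.9·2 = 3; e = 3.5 − 3 = 0.5
x=4: ŷ = -0.8 + 1.9·4 = 6.8; e = 9.8 − 6.8 = 3
x=6: ŷ = -0.8 + 1.9·6 = 10.6; e = 8.1 − 10.6 = -2.5
x=9: ŷ = -0.8 + 1.9·9 = 16.3; e = 15.3 − 16.3 = -1
x=10: ŷ = -0.8 + 1.9·10 = 18.2; e = 20.7 − 18.2 = 2.5
x=13: ŷ = -0.8 + 1.9·13 = 23.9; e = 22.4 − 23.9 = -1.5
x=14: ŷ = -0.8 + 1.9·14 = 25.8; e = 26.3 − 25.8 = 0.5
SSE = 2.25 + 0.25 + 9 + 6.25 + 1 + 6.25 + 2.25 + 0.25 = 27.5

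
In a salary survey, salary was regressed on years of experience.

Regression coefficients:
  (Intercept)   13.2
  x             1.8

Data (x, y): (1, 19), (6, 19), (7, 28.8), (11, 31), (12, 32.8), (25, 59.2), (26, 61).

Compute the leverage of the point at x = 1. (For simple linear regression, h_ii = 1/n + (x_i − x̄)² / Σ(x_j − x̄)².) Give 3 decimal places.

x̄ = (1 + 6 + 7 + 11 + 12 + 25 + 26)/7 = 12.5714
Σ(x − x̄)² = 133.898 + 43.1837 + 31.0408 + 2.46939 + 0.326531 + 154.469 + 180.327 = 545.714
h = 1/7 + (-11.5714)²/545.714 = 0.142857 + 0.245363 = 0.388

h = 0.388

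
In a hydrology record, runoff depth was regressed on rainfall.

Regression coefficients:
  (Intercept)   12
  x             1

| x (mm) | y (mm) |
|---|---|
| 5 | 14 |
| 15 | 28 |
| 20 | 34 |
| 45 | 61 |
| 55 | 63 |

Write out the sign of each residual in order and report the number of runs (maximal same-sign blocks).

3 runs

x=5: ŷ = 12 + 5 = 17; e = 14 − 17 = -3
x=15: ŷ = 12 + 15 = 27; e = 28 − 27 = 1
x=20: ŷ = 12 + 20 = 32; e = 34 − 32 = 2
x=45: ŷ = 12 + 45 = 57; e = 61 − 57 = 4
x=55: ŷ = 12 + 55 = 67; e = 63 − 67 = -4
Signs: − + + + −
Runs: −×1, +×3, −×1 → 3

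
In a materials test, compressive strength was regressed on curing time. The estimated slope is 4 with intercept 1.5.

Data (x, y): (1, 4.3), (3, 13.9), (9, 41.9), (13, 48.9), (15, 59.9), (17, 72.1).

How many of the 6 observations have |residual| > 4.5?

1

x=1: ŷ = 1.5 + 4·1 = 5.5; r = 4.3 − 5.5 = -1.2
x=3: ŷ = 1.5 + 4·3 = 13.5; r = 13.9 − 13.5 = 0.4
x=9: ŷ = 1.5 + 4·9 = 37.5; r = 41.9 − 37.5 = 4.4
x=13: ŷ = 1.5 + 4·13 = 53.5; r = 48.9 − 53.5 = -4.6
x=15: ŷ = 1.5 + 4·15 = 61.5; r = 59.9 − 61.5 = -1.6
x=17: ŷ = 1.5 + 4·17 = 69.5; r = 72.1 − 69.5 = 2.6
|r| > 4.5: x=13 (|r|=4.6) → 1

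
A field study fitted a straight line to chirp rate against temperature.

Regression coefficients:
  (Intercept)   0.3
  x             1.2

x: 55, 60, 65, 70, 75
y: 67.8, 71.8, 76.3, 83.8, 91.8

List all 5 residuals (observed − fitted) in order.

x=55: ŷ = 0.3 + 1.2·55 = 66.3; r = 67.8 − 66.3 = 1.5
x=60: ŷ = 0.3 + 1.2·60 = 72.3; r = 71.8 − 72.3 = -0.5
x=65: ŷ = 0.3 + 1.2·65 = 78.3; r = 76.3 − 78.3 = -2
x=70: ŷ = 0.3 + 1.2·70 = 84.3; r = 83.8 − 84.3 = -0.5
x=75: ŷ = 0.3 + 1.2·75 = 90.3; r = 91.8 − 90.3 = 1.5

1.5, -0.5, -2, -0.5, 1.5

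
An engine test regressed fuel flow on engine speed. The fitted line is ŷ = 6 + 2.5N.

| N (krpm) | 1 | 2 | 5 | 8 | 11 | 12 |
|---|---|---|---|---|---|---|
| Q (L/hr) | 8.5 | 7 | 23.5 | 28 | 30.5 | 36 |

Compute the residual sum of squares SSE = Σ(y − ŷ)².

SSE = 54

N=1: ŷ = 6 + 2.5·1 = 8.5; r = 8.5 − 8.5 = 0
N=2: ŷ = 6 + 2.5·2 = 11; r = 7 − 11 = -4
N=5: ŷ = 6 + 2.5·5 = 18.5; r = 23.5 − 18.5 = 5
N=8: ŷ = 6 + 2.5·8 = 26; r = 28 − 26 = 2
N=11: ŷ = 6 + 2.5·11 = 33.5; r = 30.5 − 33.5 = -3
N=12: ŷ = 6 + 2.5·12 = 36; r = 36 − 36 = 0
SSE = 0 + 16 + 25 + 4 + 9 + 0 = 54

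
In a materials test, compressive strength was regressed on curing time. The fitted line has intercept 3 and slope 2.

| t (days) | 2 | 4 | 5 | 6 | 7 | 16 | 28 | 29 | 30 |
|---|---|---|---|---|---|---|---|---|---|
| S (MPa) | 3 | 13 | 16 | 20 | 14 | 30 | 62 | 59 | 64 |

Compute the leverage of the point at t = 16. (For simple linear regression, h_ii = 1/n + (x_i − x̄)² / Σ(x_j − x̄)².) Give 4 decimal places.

t̄ = (2 + 4 + 5 + 6 + 7 + 16 + 28 + 29 + 30)/9 = 14.1111
Σ(t − t̄)² = 146.679 + 102.235 + 83.0123 + 65.7901 + 50.5679 + 3.5679 + 192.901 + 221.679 + 252.457 = 1118.89
h = 1/9 + (1.88889)²/1118.89 = 0.111111 + 0.00318879 = 0.1143

h = 0.1143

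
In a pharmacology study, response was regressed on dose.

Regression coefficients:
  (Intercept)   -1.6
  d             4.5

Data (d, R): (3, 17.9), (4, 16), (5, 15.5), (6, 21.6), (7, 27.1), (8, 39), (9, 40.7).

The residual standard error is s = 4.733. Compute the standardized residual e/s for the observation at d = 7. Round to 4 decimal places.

R̂ = -1.6 + 4.5·7 = 29.9
e = 27.1 − 29.9 = -2.8
e/s = -2.8 / 4.733 = -0.5916

-0.5916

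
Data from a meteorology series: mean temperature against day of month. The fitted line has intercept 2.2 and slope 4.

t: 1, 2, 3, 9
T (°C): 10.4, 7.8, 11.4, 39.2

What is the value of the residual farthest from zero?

t=1: T̂ = 2.2 + 4·1 = 6.2; e = 10.4 − 6.2 = 4.2
t=2: T̂ = 2.2 + 4·2 = 10.2; e = 7.8 − 10.2 = -2.4
t=3: T̂ = 2.2 + 4·3 = 14.2; e = 11.4 − 14.2 = -2.8
t=9: T̂ = 2.2 + 4·9 = 38.2; e = 39.2 − 38.2 = 1
Largest |e| is 4.2 at t = 1, residual 4.2.

e = 4.2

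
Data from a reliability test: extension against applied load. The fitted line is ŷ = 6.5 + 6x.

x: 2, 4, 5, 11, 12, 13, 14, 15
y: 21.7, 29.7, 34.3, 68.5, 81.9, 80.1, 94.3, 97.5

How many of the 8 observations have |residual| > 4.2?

1

x=2: ŷ = 6.5 + 6·2 = 18.5; r = 21.7 − 18.5 = 3.2
x=4: ŷ = 6.5 + 6·4 = 30.5; r = 29.7 − 30.5 = -0.8
x=5: ŷ = 6.5 + 6·5 = 36.5; r = 34.3 − 36.5 = -2.2
x=11: ŷ = 6.5 + 6·11 = 72.5; r = 68.5 − 72.5 = -4
x=12: ŷ = 6.5 + 6·12 = 78.5; r = 81.9 − 78.5 = 3.4
x=13: ŷ = 6.5 + 6·13 = 84.5; r = 80.1 − 84.5 = -4.4
x=14: ŷ = 6.5 + 6·14 = 90.5; r = 94.3 − 90.5 = 3.8
x=15: ŷ = 6.5 + 6·15 = 96.5; r = 97.5 − 96.5 = 1
|r| > 4.2: x=13 (|r|=4.4) → 1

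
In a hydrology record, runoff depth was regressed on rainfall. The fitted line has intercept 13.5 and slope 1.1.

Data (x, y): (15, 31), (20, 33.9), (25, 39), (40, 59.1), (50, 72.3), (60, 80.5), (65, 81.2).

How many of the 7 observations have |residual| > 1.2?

x=15: ŷ = 13.5 + 1.1·15 = 30; r = 31 − 30 = 1
x=20: ŷ = 13.5 + 1.1·20 = 35.5; r = 33.9 − 35.5 = -1.6
x=25: ŷ = 13.5 + 1.1·25 = 41; r = 39 − 41 = -2
x=40: ŷ = 13.5 + 1.1·40 = 57.5; r = 59.1 − 57.5 = 1.6
x=50: ŷ = 13.5 + 1.1·50 = 68.5; r = 72.3 − 68.5 = 3.8
x=60: ŷ = 13.5 + 1.1·60 = 79.5; r = 80.5 − 79.5 = 1
x=65: ŷ = 13.5 + 1.1·65 = 85; r = 81.2 − 85 = -3.8
|r| > 1.2: x=20 (|r|=1.6), x=25 (|r|=2), x=40 (|r|=1.6), x=50 (|r|=3.8), x=65 (|r|=3.8) → 5

5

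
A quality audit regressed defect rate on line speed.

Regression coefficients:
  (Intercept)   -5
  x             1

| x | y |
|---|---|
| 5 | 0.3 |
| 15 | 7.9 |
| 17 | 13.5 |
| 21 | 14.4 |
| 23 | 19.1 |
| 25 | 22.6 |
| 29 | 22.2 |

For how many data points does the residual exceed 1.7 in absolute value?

3

x=5: ŷ = -5 + 5 = 0; r = 0.3 − 0 = 0.3
x=15: ŷ = -5 + 15 = 10; r = 7.9 − 10 = -2.1
x=17: ŷ = -5 + 17 = 12; r = 13.5 − 12 = 1.5
x=21: ŷ = -5 + 21 = 16; r = 14.4 − 16 = -1.6
x=23: ŷ = -5 + 23 = 18; r = 19.1 − 18 = 1.1
x=25: ŷ = -5 + 25 = 20; r = 22.6 − 20 = 2.6
x=29: ŷ = -5 + 29 = 24; r = 22.2 − 24 = -1.8
|r| > 1.7: x=15 (|r|=2.1), x=25 (|r|=2.6), x=29 (|r|=1.8) → 3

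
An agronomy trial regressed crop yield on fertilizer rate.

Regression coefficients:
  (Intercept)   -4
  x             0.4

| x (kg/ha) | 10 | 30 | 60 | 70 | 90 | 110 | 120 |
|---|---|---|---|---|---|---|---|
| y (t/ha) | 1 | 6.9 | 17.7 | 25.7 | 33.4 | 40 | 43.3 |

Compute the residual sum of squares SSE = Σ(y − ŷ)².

x=10: ŷ = -4 + 0.4·10 = 0; r = 1 − 0 = 1
x=30: ŷ = -4 + 0.4·30 = 8; r = 6.9 − 8 = -1.1
x=60: ŷ = -4 + 0.4·60 = 20; r = 17.7 − 20 = -2.3
x=70: ŷ = -4 + 0.4·70 = 24; r = 25.7 − 24 = 1.7
x=90: ŷ = -4 + 0.4·90 = 32; r = 33.4 − 32 = 1.4
x=110: ŷ = -4 + 0.4·110 = 40; r = 40 − 40 = 0
x=120: ŷ = -4 + 0.4·120 = 44; r = 43.3 − 44 = -0.7
SSE = 1 + 1.21 + 5.29 + 2.89 + 1.96 + 0 + 0.49 = 12.84

SSE = 12.84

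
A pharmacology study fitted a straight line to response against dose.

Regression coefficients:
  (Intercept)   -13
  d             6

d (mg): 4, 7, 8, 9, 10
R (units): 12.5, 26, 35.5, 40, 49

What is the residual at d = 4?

e = 1.5

R̂ = -13 + 6·4 = 11
e = 12.5 − 11 = 1.5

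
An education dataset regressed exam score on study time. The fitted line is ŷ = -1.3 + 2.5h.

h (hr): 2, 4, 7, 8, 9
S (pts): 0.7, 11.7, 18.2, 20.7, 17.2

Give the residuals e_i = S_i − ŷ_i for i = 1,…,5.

-3, 3, 2, 2, -4

h=2: ŷ = -1.3 + 2.5·2 = 3.7; e = 0.7 − 3.7 = -3
h=4: ŷ = -1.3 + 2.5·4 = 8.7; e = 11.7 − 8.7 = 3
h=7: ŷ = -1.3 + 2.5·7 = 16.2; e = 18.2 − 16.2 = 2
h=8: ŷ = -1.3 + 2.5·8 = 18.7; e = 20.7 − 18.7 = 2
h=9: ŷ = -1.3 + 2.5·9 = 21.2; e = 17.2 − 21.2 = -4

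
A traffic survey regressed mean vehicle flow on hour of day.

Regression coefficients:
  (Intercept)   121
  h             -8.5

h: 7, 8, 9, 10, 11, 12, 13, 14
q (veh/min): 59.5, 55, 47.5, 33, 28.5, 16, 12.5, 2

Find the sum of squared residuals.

SSE = 40

h=7: q̂ = 121 − 8.5·7 = 61.5; e = 59.5 − 61.5 = -2
h=8: q̂ = 121 − 8.5·8 = 53; e = 55 − 53 = 2
h=9: q̂ = 121 − 8.5·9 = 44.5; e = 47.5 − 44.5 = 3
h=10: q̂ = 121 − 8.5·10 = 36; e = 33 − 36 = -3
h=11: q̂ = 121 − 8.5·11 = 27.5; e = 28.5 − 27.5 = 1
h=12: q̂ = 121 − 8.5·12 = 19; e = 16 − 19 = -3
h=13: q̂ = 121 − 8.5·13 = 10.5; e = 12.5 − 10.5 = 2
h=14: q̂ = 121 − 8.5·14 = 2; e = 2 − 2 = 0
SSE = 4 + 4 + 9 + 9 + 1 + 9 + 4 + 0 = 40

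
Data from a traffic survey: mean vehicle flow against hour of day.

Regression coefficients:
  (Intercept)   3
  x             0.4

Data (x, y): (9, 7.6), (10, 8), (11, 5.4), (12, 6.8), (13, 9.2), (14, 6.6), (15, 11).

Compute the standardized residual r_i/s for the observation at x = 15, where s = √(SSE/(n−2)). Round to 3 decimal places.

1.118

x=9: ŷ = 3 + 0.4·9 = 6.6; r = 7.6 − 6.6 = 1
x=10: ŷ = 3 + 0.4·10 = 7; r = 8 − 7 = 1
x=11: ŷ = 3 + 0.4·11 = 7.4; r = 5.4 − 7.4 = -2
x=12: ŷ = 3 + 0.4·12 = 7.8; r = 6.8 − 7.8 = -1
x=13: ŷ = 3 + 0.4·13 = 8.2; r = 9.2 − 8.2 = 1
x=14: ŷ = 3 + 0.4·14 = 8.6; r = 6.6 − 8.6 = -2
x=15: ŷ = 3 + 0.4·15 = 9; r = 11 − 9 = 2
SSE = 1 + 1 + 4 + 1 + 1 + 4 + 4 = 16
s = √(16/5) = 1.78885
r/s = 2 / 1.78885 = 1.118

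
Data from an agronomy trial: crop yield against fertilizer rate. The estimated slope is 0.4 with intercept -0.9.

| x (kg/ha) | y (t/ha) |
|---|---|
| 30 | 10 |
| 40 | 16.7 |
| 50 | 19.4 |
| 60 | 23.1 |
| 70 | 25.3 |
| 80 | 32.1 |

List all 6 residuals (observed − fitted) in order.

x=30: ŷ = -0.9 + 0.4·30 = 11.1; e = 10 − 11.1 = -1.1
x=40: ŷ = -0.9 + 0.4·40 = 15.1; e = 16.7 − 15.1 = 1.6
x=50: ŷ = -0.9 + 0.4·50 = 19.1; e = 19.4 − 19.1 = 0.3
x=60: ŷ = -0.9 + 0.4·60 = 23.1; e = 23.1 − 23.1 = 0
x=70: ŷ = -0.9 + 0.4·70 = 27.1; e = 25.3 − 27.1 = -1.8
x=80: ŷ = -0.9 + 0.4·80 = 31.1; e = 32.1 − 31.1 = 1

-1.1, 1.6, 0.3, 0, -1.8, 1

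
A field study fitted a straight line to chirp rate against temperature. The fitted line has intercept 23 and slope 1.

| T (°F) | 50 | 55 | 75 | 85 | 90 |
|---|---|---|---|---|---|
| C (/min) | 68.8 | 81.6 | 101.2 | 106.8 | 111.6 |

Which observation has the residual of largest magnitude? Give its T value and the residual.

T=50: ŷ = 23 + 50 = 73; e = 68.8 − 73 = -4.2
T=55: ŷ = 23 + 55 = 78; e = 81.6 − 78 = 3.6
T=75: ŷ = 23 + 75 = 98; e = 101.2 − 98 = 3.2
T=85: ŷ = 23 + 85 = 108; e = 106.8 − 108 = -1.2
T=90: ŷ = 23 + 90 = 113; e = 111.6 − 113 = -1.4
Largest |e| is 4.2 at T = 50, residual -4.2.

T = 50, e = -4.2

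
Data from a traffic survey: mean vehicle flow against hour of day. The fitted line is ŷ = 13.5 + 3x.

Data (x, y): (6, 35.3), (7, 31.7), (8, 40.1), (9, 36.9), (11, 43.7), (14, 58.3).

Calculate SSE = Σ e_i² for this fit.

SSE = 57.68

x=6: ŷ = 13.5 + 3·6 = 31.5; e = 35.3 − 31.5 = 3.8
x=7: ŷ = 13.5 + 3·7 = 34.5; e = 31.7 − 34.5 = -2.8
x=8: ŷ = 13.5 + 3·8 = 37.5; e = 40.1 − 37.5 = 2.6
x=9: ŷ = 13.5 + 3·9 = 40.5; e = 36.9 − 40.5 = -3.6
x=11: ŷ = 13.5 + 3·11 = 46.5; e = 43.7 − 46.5 = -2.8
x=14: ŷ = 13.5 + 3·14 = 55.5; e = 58.3 − 55.5 = 2.8
SSE = 14.44 + 7.84 + 6.76 + 12.96 + 7.84 + 7.84 = 57.68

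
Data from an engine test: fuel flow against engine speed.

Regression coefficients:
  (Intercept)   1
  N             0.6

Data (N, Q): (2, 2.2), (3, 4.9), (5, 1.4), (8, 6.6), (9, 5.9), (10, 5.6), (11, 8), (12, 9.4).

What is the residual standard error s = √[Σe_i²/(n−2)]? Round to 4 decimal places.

N=2: ŷ = 1 + 0.6·2 = 2.2; e = 2.2 − 2.2 = 0
N=3: ŷ = 1 + 0.6·3 = 2.8; e = 4.9 − 2.8 = 2.1
N=5: ŷ = 1 + 0.6·5 = 4; e = 1.4 − 4 = -2.6
N=8: ŷ = 1 + 0.6·8 = 5.8; e = 6.6 − 5.8 = 0.8
N=9: ŷ = 1 + 0.6·9 = 6.4; e = 5.9 − 6.4 = -0.5
N=10: ŷ = 1 + 0.6·10 = 7; e = 5.6 − 7 = -1.4
N=11: ŷ = 1 + 0.6·11 = 7.6; e = 8 − 7.6 = 0.4
N=12: ŷ = 1 + 0.6·12 = 8.2; e = 9.4 − 8.2 = 1.2
SSE = 0 + 4.41 + 6.76 + 0.64 + 0.25 + 1.96 + 0.16 + 1.44 = 15.62
s = √(15.62/6) = √2.60333 ≈ 1.6135

s = 1.6135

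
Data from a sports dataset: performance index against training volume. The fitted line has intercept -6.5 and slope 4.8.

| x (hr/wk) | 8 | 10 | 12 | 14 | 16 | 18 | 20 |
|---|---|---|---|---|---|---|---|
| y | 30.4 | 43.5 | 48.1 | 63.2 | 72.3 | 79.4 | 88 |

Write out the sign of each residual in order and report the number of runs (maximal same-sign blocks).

5 runs

x=8: ŷ = -6.5 + 4.8·8 = 31.9; e = 30.4 − 31.9 = -1.5
x=10: ŷ = -6.5 + 4.8·10 = 41.5; e = 43.5 − 41.5 = 2
x=12: ŷ = -6.5 + 4.8·12 = 51.1; e = 48.1 − 51.1 = -3
x=14: ŷ = -6.5 + 4.8·14 = 60.7; e = 63.2 − 60.7 = 2.5
x=16: ŷ = -6.5 + 4.8·16 = 70.3; e = 72.3 − 70.3 = 2
x=18: ŷ = -6.5 + 4.8·18 = 79.9; e = 79.4 − 79.9 = -0.5
x=20: ŷ = -6.5 + 4.8·20 = 89.5; e = 88 − 89.5 = -1.5
Signs: − + − + + − −
Runs: −×1, +×1, −×1, +×2, −×2 → 5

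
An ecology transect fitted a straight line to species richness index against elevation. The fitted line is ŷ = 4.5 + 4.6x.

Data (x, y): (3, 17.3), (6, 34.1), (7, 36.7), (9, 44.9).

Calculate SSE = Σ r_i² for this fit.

SSE = 6

x=3: ŷ = 4.5 + 4.6·3 = 18.3; r = 17.3 − 18.3 = -1
x=6: ŷ = 4.5 + 4.6·6 = 32.1; r = 34.1 − 32.1 = 2
x=7: ŷ = 4.5 + 4.6·7 = 36.7; r = 36.7 − 36.7 = 0
x=9: ŷ = 4.5 + 4.6·9 = 45.9; r = 44.9 − 45.9 = -1
SSE = 1 + 4 + 0 + 1 = 6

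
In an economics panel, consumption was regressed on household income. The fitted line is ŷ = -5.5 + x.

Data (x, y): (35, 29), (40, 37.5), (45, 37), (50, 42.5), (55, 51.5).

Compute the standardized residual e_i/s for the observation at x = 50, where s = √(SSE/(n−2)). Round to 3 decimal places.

-0.715

x=35: ŷ = -5.5 + 35 = 29.5; e = 29 − 29.5 = -0.5
x=40: ŷ = -5.5 + 40 = 34.5; e = 37.5 − 34.5 = 3
x=45: ŷ = -5.5 + 45 = 39.5; e = 37 − 39.5 = -2.5
x=50: ŷ = -5.5 + 50 = 44.5; e = 42.5 − 44.5 = -2
x=55: ŷ = -5.5 + 55 = 49.5; e = 51.5 − 49.5 = 2
SSE = 0.25 + 9 + 6.25 + 4 + 4 = 23.5
s = √(23.5/3) = 2.79881
e/s = -2 / 2.79881 = -0.715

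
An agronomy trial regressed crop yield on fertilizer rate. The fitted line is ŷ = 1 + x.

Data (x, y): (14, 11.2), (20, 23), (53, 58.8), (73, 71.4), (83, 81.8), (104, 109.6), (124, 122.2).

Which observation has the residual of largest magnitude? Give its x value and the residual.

x = 53, e = 4.8

x=14: ŷ = 1 + 14 = 15; e = 11.2 − 15 = -3.8
x=20: ŷ = 1 + 20 = 21; e = 23 − 21 = 2
x=53: ŷ = 1 + 53 = 54; e = 58.8 − 54 = 4.8
x=73: ŷ = 1 + 73 = 74; e = 71.4 − 74 = -2.6
x=83: ŷ = 1 + 83 = 84; e = 81.8 − 84 = -2.2
x=104: ŷ = 1 + 104 = 105; e = 109.6 − 105 = 4.6
x=124: ŷ = 1 + 124 = 125; e = 122.2 − 125 = -2.8
Largest |e| is 4.8 at x = 53, residual 4.8.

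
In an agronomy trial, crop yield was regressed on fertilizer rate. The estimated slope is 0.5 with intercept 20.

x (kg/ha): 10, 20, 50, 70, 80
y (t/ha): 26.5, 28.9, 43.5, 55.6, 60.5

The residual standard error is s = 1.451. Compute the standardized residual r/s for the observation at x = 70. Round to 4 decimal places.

0.4135

ŷ = 20 + 0.5·70 = 55
r = 55.6 − 55 = 0.6
r/s = 0.6 / 1.451 = 0.4135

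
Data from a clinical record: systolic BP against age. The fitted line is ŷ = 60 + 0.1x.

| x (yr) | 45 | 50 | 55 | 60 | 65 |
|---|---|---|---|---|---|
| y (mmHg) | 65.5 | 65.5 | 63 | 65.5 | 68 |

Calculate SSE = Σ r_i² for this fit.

x=45: ŷ = 60 + 0.1·45 = 64.5; r = 65.5 − 64.5 = 1
x=50: ŷ = 60 + 0.1·50 = 65; r = 65.5 − 65 = 0.5
x=55: ŷ = 60 + 0.1·55 = 65.5; r = 63 − 65.5 = -2.5
x=60: ŷ = 60 + 0.1·60 = 66; r = 65.5 − 66 = -0.5
x=65: ŷ = 60 + 0.1·65 = 66.5; r = 68 − 66.5 = 1.5
SSE = 1 + 0.25 + 6.25 + 0.25 + 2.25 = 10

SSE = 10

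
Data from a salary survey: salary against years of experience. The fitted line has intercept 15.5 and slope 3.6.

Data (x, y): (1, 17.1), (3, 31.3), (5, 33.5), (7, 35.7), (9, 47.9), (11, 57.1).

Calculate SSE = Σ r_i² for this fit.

SSE = 58

x=1: ŷ = 15.5 + 3.6·1 = 19.1; r = 17.1 − 19.1 = -2
x=3: ŷ = 15.5 + 3.6·3 = 26.3; r = 31.3 − 26.3 = 5
x=5: ŷ = 15.5 + 3.6·5 = 33.5; r = 33.5 − 33.5 = 0
x=7: ŷ = 15.5 + 3.6·7 = 40.7; r = 35.7 − 40.7 = -5
x=9: ŷ = 15.5 + 3.6·9 = 47.9; r = 47.9 − 47.9 = 0
x=11: ŷ = 15.5 + 3.6·11 = 55.1; r = 57.1 − 55.1 = 2
SSE = 4 + 25 + 0 + 25 + 0 + 4 = 58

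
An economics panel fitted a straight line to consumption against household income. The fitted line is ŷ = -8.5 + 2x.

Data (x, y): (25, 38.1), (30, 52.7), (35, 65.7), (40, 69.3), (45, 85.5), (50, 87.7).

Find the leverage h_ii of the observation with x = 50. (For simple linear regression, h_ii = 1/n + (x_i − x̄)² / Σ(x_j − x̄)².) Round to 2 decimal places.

x̄ = (25 + 30 + 35 + 40 + 45 + 50)/6 = 37.5
Σ(x − x̄)² = 156.25 + 56.25 + 6.25 + 6.25 + 56.25 + 156.25 = 437.5
h = 1/6 + (12.5)²/437.5 = 0.166667 + 0.357143 = 0.52

h = 0.52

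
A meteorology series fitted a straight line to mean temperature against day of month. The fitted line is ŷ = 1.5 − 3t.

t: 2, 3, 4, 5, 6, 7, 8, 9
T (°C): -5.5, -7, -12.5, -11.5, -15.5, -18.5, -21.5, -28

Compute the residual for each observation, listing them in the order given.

-1, 0.5, -2, 2, 1, 1, 1, -2.5

t=2: ŷ = 1.5 − 3·2 = -4.5; e = -5.5 − (-4.5) = -1
t=3: ŷ = 1.5 − 3·3 = -7.5; e = -7 − (-7.5) = 0.5
t=4: ŷ = 1.5 − 3·4 = -10.5; e = -12.5 − (-10.5) = -2
t=5: ŷ = 1.5 − 3·5 = -13.5; e = -11.5 − (-13.5) = 2
t=6: ŷ = 1.5 − 3·6 = -16.5; e = -15.5 − (-16.5) = 1
t=7: ŷ = 1.5 − 3·7 = -19.5; e = -18.5 − (-19.5) = 1
t=8: ŷ = 1.5 − 3·8 = -22.5; e = -21.5 − (-22.5) = 1
t=9: ŷ = 1.5 − 3·9 = -25.5; e = -28 − (-25.5) = -2.5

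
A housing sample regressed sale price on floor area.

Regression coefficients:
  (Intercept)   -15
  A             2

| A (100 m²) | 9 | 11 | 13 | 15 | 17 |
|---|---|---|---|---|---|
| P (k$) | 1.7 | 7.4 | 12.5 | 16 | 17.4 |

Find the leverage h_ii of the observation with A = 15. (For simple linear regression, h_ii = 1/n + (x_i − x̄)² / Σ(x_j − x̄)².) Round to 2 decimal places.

h = 0.30

Ā = (9 + 11 + 13 + 15 + 17)/5 = 13
Σ(A − Ā)² = 16 + 4 + 0 + 4 + 16 = 40
h = 1/5 + (2)²/40 = 0.2 + 0.1 = 0.30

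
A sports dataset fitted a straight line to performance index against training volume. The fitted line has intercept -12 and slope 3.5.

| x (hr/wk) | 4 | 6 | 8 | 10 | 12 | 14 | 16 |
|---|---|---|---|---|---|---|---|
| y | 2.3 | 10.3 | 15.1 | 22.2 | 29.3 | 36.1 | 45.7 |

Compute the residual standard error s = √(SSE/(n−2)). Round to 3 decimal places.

s = 1.218

x=4: ŷ = -12 + 3.5·4 = 2; e = 2.3 − 2 = 0.3
x=6: ŷ = -12 + 3.5·6 = 9; e = 10.3 − 9 = 1.3
x=8: ŷ = -12 + 3.5·8 = 16; e = 15.1 − 16 = -0.9
x=10: ŷ = -12 + 3.5·10 = 23; e = 22.2 − 23 = -0.8
x=12: ŷ = -12 + 3.5·12 = 30; e = 29.3 − 30 = -0.7
x=14: ŷ = -12 + 3.5·14 = 37; e = 36.1 − 37 = -0.9
x=16: ŷ = -12 + 3.5·16 = 44; e = 45.7 − 44 = 1.7
SSE = 0.09 + 1.69 + 0.81 + 0.64 + 0.49 + 0.81 + 2.89 = 7.42
s = √(7.42/5) = √1.484 ≈ 1.218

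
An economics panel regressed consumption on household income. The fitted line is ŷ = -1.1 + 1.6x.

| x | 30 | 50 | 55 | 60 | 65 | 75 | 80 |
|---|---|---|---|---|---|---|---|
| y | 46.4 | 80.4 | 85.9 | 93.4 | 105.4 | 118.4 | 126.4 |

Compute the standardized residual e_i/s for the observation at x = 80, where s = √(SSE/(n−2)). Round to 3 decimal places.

-0.316

x=30: ŷ = -1.1 + 1.6·30 = 46.9; e = 46.4 − 46.9 = -0.5
x=50: ŷ = -1.1 + 1.6·50 = 78.9; e = 80.4 − 78.9 = 1.5
x=55: ŷ = -1.1 + 1.6·55 = 86.9; e = 85.9 − 86.9 = -1
x=60: ŷ = -1.1 + 1.6·60 = 94.9; e = 93.4 − 94.9 = -1.5
x=65: ŷ = -1.1 + 1.6·65 = 102.9; e = 105.4 − 102.9 = 2.5
x=75: ŷ = -1.1 + 1.6·75 = 118.9; e = 118.4 − 118.9 = -0.5
x=80: ŷ = -1.1 + 1.6·80 = 126.9; e = 126.4 − 126.9 = -0.5
SSE = 0.25 + 2.25 + 1 + 2.25 + 6.25 + 0.25 + 0.25 = 12.5
s = √(12.5/5) = 1.58114
e/s = -0.5 / 1.58114 = -0.316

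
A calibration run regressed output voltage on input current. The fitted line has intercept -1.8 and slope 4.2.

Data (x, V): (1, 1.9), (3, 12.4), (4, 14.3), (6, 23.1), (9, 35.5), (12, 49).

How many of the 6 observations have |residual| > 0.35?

5

x=1: ŷ = -1.8 + 4.2·1 = 2.4; r = 1.9 − 2.4 = -0.5
x=3: ŷ = -1.8 + 4.2·3 = 10.8; r = 12.4 − 10.8 = 1.6
x=4: ŷ = -1.8 + 4.2·4 = 15; r = 14.3 − 15 = -0.7
x=6: ŷ = -1.8 + 4.2·6 = 23.4; r = 23.1 − 23.4 = -0.3
x=9: ŷ = -1.8 + 4.2·9 = 36; r = 35.5 − 36 = -0.5
x=12: ŷ = -1.8 + 4.2·12 = 48.6; r = 49 − 48.6 = 0.4
|r| > 0.35: x=1 (|r|=0.5), x=3 (|r|=1.6), x=4 (|r|=0.7), x=9 (|r|=0.5), x=12 (|r|=0.4) → 5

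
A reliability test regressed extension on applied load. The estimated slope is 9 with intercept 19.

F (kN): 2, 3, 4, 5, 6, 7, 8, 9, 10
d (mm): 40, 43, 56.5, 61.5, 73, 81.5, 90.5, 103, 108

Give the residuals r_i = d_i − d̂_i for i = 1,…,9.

F=2: d̂ = 19 + 9·2 = 37; r = 40 − 37 = 3
F=3: d̂ = 19 + 9·3 = 46; r = 43 − 46 = -3
F=4: d̂ = 19 + 9·4 = 55; r = 56.5 − 55 = 1.5
F=5: d̂ = 19 + 9·5 = 64; r = 61.5 − 64 = -2.5
F=6: d̂ = 19 + 9·6 = 73; r = 73 − 73 = 0
F=7: d̂ = 19 + 9·7 = 82; r = 81.5 − 82 = -0.5
F=8: d̂ = 19 + 9·8 = 91; r = 90.5 − 91 = -0.5
F=9: d̂ = 19 + 9·9 = 100; r = 103 − 100 = 3
F=10: d̂ = 19 + 9·10 = 109; r = 108 − 109 = -1

3, -3, 1.5, -2.5, 0, -0.5, -0.5, 3, -1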